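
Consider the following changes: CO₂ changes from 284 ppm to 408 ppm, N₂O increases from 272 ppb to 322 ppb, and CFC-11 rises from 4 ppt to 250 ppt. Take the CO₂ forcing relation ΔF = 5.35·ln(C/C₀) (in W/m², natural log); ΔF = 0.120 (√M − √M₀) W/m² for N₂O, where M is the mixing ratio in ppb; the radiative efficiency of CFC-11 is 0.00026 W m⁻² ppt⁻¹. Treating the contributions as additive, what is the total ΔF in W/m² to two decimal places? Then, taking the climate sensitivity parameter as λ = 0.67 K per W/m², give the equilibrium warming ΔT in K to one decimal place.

ΔF = 2.18 W/m²; ΔT = 1.5 K

CO₂: 5.35 × ln(408/284) = 5.35 × ln(1.43662) = 5.35 × 0.36229 = 1.9383 W/m².
N₂O: 0.120 × (√322 − √272) = 0.120 × (17.9444 − 16.4924) = 0.120 × 1.4520 = 0.1742 W/m².
CFC-11: ΔF = 0.00026 × (250 − 4) = 0.00026 × 246 = 0.0640 W/m².
Total ΔF = 1.9383 + 0.1742 + 0.0640 = 2.1765 W/m².
ΔT = λ ΔF = 0.67 × 2.18 = 1.4606 K.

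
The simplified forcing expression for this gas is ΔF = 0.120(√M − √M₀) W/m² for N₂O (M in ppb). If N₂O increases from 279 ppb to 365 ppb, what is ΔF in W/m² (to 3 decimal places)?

N₂O: 0.120 × (√365 − √279) = 0.120 × (19.1050 − 16.7033) = 0.120 × 2.4017 = 0.2882 W/m².

ΔF = 0.288 W/m²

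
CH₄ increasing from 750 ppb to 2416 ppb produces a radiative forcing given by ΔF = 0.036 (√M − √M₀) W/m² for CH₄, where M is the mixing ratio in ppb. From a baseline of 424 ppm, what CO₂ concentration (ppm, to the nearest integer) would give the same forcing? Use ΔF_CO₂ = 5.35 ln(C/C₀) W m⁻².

CH₄ forcing: 0.036 × (√2416 − √750) = 0.036 × (49.1528 − 27.3861) = 0.036 × 21.7667 = 0.78360 W/m².
Set 5.35 ln(C/424) = 0.78360: ln(C/424) = 0.78360/5.35 = 0.14647, so C = 424 × e^0.14647 = 424 × 1.15774 = 490.88 ppm.

C ≈ 491 ppm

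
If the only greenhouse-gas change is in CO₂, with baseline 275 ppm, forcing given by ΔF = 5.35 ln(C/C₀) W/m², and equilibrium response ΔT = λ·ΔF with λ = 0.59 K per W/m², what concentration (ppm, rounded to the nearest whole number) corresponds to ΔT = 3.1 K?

Required forcing: ΔF = ΔT/λ = 3.1/0.59 = 5.2542 W/m².
Then ln(C/275) = ΔF/5.35 = 5.2542/5.35 = 0.98209.
So C = 275 × e^0.98209 = 275 × 2.67003 = 734.26 ppm.

C ≈ 734 ppm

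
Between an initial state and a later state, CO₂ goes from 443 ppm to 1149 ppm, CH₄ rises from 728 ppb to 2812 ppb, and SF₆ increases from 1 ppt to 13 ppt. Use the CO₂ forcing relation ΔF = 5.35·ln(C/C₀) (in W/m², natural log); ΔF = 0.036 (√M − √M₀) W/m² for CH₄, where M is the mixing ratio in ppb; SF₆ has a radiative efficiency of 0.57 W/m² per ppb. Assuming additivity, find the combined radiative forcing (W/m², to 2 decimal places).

ΔF = 6.04 W/m²

CO₂: 5.35 × ln(1149/443) = 5.35 × ln(2.59368) = 5.35 × 0.95308 = 5.0990 W/m².
CH₄: 0.036 × (√2812 − √728) = 0.036 × (53.0283 − 26.9815) = 0.036 × 26.0468 = 0.9377 W/m².
SF₆: Δ = 13 − 1 = 12 ppt = 0.012 ppb; ΔF = 0.57 × 0.012 = 0.0068 W/m².
Total ΔF = 5.0990 + 0.9377 + 0.0068 = 6.0435 W/m².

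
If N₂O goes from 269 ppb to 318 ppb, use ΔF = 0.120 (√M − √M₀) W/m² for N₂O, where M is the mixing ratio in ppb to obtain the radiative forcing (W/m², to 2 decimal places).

N₂O: 0.120 × (√318 − √269) = 0.120 × (17.8326 − 16.4012) = 0.120 × 1.4314 = 0.1718 W/m².

ΔF = 0.17 W/m²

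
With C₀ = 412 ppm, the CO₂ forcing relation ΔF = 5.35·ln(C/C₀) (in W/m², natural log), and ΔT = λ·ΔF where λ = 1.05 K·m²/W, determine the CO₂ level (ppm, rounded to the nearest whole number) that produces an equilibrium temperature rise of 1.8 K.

Required forcing: ΔF = ΔT/λ = 1.8/1.05 = 1.7143 W/m².
Then ln(C/412) = ΔF/5.35 = 1.7143/5.35 = 0.32043.
So C = 412 × e^0.32043 = 412 × 1.37772 = 567.62 ppm.

C ≈ 568 ppm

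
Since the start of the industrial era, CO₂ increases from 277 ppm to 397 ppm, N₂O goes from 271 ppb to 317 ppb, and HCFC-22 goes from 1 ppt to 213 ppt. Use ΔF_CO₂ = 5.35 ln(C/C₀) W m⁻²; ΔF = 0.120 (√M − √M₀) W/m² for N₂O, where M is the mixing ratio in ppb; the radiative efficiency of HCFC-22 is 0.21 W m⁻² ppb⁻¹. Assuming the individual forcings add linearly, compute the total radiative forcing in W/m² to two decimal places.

ΔF = 2.13 W/m²

CO₂: 5.35 × ln(397/277) = 5.35 × ln(1.43321) = 5.35 × 0.35992 = 1.9256 W/m².
N₂O: 0.120 × (√317 − √271) = 0.120 × (17.8045 − 16.4621) = 0.120 × 1.3424 = 0.1611 W/m².
HCFC-22: Δ = 213 − 1 = 212 ppt = 0.212 ppb; ΔF = 0.21 × 0.212 = 0.0445 W/m².
Total ΔF = 1.9256 + 0.1611 + 0.0445 = 2.1312 W/m².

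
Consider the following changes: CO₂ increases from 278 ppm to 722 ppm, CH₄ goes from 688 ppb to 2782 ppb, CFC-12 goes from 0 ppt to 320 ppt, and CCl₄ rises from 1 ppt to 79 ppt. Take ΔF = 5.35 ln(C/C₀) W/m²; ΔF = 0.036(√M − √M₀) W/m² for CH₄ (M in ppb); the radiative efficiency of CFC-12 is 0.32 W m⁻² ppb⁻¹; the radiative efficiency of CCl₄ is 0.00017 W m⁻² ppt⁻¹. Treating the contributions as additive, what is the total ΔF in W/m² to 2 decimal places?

CO₂: 5.35 × ln(722/278) = 5.35 × ln(2.59712) = 5.35 × 0.95440 = 5.1060 W/m².
CH₄: 0.036 × (√2782 − √688) = 0.036 × (52.7447 − 26.2298) = 0.036 × 26.5149 = 0.9545 W/m².
CFC-12: Δ = 320 − 0 = 320 ppt = 0.320 ppb; ΔF = 0.32 × 0.320 = 0.1024 W/m².
CCl₄: ΔF = 0.00017 × (79 − 1) = 0.00017 × 78 = 0.0133 W/m².
Total ΔF = 5.1060 + 0.9545 + 0.1024 + 0.0133 = 6.1762 W/m².

ΔF = 6.18 W/m²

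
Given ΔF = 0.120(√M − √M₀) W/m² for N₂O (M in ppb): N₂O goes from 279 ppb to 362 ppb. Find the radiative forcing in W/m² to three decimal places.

ΔF = 0.279 W/m²

N₂O: 0.120 × (√362 − √279) = 0.120 × (19.0263 − 16.7033) = 0.120 × 2.3230 = 0.2788 W/m².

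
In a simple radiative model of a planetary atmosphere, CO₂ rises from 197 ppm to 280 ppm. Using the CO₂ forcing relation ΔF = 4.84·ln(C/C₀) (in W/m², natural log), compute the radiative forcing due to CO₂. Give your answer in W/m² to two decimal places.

CO₂: 4.84 × ln(280/197) = 4.84 × ln(1.42132) = 4.84 × 0.35159 = 1.7017 W/m².

ΔF = 1.70 W/m²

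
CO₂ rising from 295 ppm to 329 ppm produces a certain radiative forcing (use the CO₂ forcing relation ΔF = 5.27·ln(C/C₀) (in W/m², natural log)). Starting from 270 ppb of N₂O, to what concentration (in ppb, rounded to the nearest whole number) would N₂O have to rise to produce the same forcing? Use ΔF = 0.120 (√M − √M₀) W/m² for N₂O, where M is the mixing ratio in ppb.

CO₂ forcing: 5.27 × ln(329/295) = 5.27 × 0.109082 = 0.57486 W/m².
Set 0.120(√M − √270) = 0.57486: √M = 0.57486/0.120 + √270 = 4.7905 + 16.4317 = 21.2222.
M = (21.2222)² = 450.38 ppb.

M ≈ 450 ppb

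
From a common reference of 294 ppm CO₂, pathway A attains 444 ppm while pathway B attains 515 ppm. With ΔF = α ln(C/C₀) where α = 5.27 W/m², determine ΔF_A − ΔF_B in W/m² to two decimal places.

ΔF_A − ΔF_B = -0.78 W/m²

ΔF_A = 5.27 ln(444/294) = 5.27 × 0.41224 = 2.1725 W/m².
ΔF_B = 5.27 ln(515/294) = 5.27 × 0.56059 = 2.9543 W/m².
Difference: 2.1725 − 2.9543 = -0.7818 W/m².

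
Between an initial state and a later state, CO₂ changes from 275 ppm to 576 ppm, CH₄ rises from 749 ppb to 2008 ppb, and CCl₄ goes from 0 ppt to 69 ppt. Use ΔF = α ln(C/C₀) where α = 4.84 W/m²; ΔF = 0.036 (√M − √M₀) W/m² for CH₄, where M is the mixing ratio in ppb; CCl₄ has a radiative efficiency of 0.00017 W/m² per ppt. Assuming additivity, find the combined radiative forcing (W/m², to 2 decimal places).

CO₂: 4.84 × ln(576/275) = 4.84 × ln(2.09455) = 4.84 × 0.73934 = 3.5784 W/m².
CH₄: 0.036 × (√2008 − √749) = 0.036 × (44.8107 − 27.3679) = 0.036 × 17.4428 = 0.6279 W/m².
CCl₄: ΔF = 0.00017 × (69 − 0) = 0.00017 × 69 = 0.0117 W/m².
Total ΔF = 3.5784 + 0.6279 + 0.0117 = 4.2180 W/m².

ΔF = 4.22 W/m²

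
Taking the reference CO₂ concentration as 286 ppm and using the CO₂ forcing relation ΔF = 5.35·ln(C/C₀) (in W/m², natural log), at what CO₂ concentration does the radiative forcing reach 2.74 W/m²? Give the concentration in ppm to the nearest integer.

C ≈ 477 ppm

Set 5.35 ln(C/286) = 2.74, so ln(C/286) = 2.74/5.35 = 0.51215.
Then C/286 = e^0.51215 = 1.66888, giving C = 286 × 1.66888 = 477.30 ppm.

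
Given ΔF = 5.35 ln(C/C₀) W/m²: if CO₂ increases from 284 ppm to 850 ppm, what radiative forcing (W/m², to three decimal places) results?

ΔF = 5.865 W/m²

CO₂: 5.35 × ln(850/284) = 5.35 × ln(2.99296) = 5.35 × 1.09626 = 5.8650 W/m².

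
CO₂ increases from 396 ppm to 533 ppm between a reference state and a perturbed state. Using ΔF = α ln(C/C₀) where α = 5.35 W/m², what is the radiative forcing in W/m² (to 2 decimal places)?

CO₂: 5.35 × ln(533/396) = 5.35 × ln(1.34596) = 5.35 × 0.29711 = 1.5895 W/m².

ΔF = 1.59 W/m²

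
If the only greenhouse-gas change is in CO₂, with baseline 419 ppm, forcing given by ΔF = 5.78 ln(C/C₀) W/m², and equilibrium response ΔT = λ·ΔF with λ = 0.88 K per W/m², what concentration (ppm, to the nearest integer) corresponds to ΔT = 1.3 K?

C ≈ 541 ppm

Required forcing: ΔF = ΔT/λ = 1.3/0.88 = 1.4773 W/m².
Then ln(C/419) = ΔF/5.78 = 1.4773/5.78 = 0.25559.
So C = 419 × e^0.25559 = 419 × 1.29122 = 541.02 ppm.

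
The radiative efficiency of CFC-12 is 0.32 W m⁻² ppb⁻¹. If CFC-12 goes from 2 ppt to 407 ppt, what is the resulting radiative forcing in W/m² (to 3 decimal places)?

CFC-12: Δ = 407 − 2 = 405 ppt = 0.405 ppb; ΔF = 0.32 × 0.405 = 0.1296 W/m².

ΔF = 0.130 W/m²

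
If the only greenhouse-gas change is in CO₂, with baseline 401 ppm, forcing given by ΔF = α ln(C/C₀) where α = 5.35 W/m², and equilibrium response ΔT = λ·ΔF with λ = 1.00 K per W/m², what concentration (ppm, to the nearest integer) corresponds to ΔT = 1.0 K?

C ≈ 483 ppm

Required forcing: ΔF = ΔT/λ = 1.0/1.00 = 1.0000 W/m².
Then ln(C/401) = ΔF/5.35 = 1.0000/5.35 = 0.18692.
So C = 401 × e^0.18692 = 401 × 1.20553 = 483.42 ppm.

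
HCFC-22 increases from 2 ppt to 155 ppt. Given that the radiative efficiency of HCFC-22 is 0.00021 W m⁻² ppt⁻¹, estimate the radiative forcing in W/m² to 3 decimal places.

HCFC-22: ΔF = 0.00021 × (155 − 2) = 0.00021 × 153 = 0.0321 W/m².

ΔF = 0.032 W/m²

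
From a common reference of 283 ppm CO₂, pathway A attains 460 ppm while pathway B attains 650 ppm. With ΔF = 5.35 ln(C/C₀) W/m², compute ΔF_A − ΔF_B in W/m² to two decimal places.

ΔF_A = 5.35 ln(460/283) = 5.35 × 0.48578 = 2.5989 W/m².
ΔF_B = 5.35 ln(650/283) = 5.35 × 0.83153 = 4.4487 W/m².
Difference: 2.5989 − 4.4487 = -1.8498 W/m².

ΔF_A − ΔF_B = -1.85 W/m²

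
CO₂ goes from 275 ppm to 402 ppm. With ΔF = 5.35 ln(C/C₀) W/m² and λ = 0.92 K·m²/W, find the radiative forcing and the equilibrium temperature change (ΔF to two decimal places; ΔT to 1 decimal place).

CO₂: 5.35 × ln(402/275) = 5.35 × ln(1.46182) = 5.35 × 0.37968 = 2.0313 W/m².
ΔT = λ ΔF = 0.92 × 2.03 = 1.8676 K.

ΔF = 2.03 W/m²; ΔT = 1.9 K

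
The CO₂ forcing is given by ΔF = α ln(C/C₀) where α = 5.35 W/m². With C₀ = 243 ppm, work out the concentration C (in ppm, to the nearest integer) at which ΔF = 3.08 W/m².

C ≈ 432 ppm

Set 5.35 ln(C/243) = 3.08, so ln(C/243) = 3.08/5.35 = 0.57570.
Then C/243 = e^0.57570 = 1.77837, giving C = 243 × 1.77837 = 432.14 ppm.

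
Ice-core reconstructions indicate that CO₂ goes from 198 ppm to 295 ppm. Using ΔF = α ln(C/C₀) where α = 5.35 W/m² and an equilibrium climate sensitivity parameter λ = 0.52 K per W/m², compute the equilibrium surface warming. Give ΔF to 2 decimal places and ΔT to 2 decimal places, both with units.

ΔF = 2.13 W/m²; ΔT = 1.11 K

CO₂: 5.35 × ln(295/198) = 5.35 × ln(1.48990) = 5.35 × 0.39871 = 2.1331 W/m².
ΔT = λ ΔF = 0.52 × 2.13 = 1.1076 K.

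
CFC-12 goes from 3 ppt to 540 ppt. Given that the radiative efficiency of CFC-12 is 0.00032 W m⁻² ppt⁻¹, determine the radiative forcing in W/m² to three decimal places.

CFC-12: ΔF = 0.00032 × (540 − 3) = 0.00032 × 537 = 0.1718 W/m².

ΔF = 0.172 W/m²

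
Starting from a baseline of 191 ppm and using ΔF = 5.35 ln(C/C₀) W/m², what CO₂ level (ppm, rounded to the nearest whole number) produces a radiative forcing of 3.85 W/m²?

Set 5.35 ln(C/191) = 3.85, so ln(C/191) = 3.85/5.35 = 0.71963.
Then C/191 = e^0.71963 = 2.05367, giving C = 191 × 2.05367 = 392.25 ppm.

C ≈ 392 ppm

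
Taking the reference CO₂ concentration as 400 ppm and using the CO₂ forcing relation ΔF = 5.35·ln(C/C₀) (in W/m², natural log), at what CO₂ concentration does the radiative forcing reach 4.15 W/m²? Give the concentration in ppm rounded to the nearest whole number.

C ≈ 869 ppm

Set 5.35 ln(C/400) = 4.15, so ln(C/400) = 4.15/5.35 = 0.77570.
Then C/400 = e^0.77570 = 2.17211, giving C = 400 × 2.17211 = 868.84 ppm.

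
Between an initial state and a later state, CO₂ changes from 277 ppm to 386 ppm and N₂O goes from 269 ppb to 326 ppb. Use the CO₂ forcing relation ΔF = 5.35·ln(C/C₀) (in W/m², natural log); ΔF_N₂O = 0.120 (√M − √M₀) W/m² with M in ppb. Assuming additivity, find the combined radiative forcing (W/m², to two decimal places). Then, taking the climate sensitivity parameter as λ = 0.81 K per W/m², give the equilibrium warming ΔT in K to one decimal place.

ΔF = 1.97 W/m²; ΔT = 1.6 K

CO₂: 5.35 × ln(386/277) = 5.35 × ln(1.39350) = 5.35 × 0.33182 = 1.7752 W/m².
N₂O: 0.120 × (√326 − √269) = 0.120 × (18.0555 − 16.4012) = 0.120 × 1.6543 = 0.1985 W/m².
Total ΔF = 1.7752 + 0.1985 = 1.9737 W/m².
ΔT = λ ΔF = 0.81 × 1.97 = 1.5957 K.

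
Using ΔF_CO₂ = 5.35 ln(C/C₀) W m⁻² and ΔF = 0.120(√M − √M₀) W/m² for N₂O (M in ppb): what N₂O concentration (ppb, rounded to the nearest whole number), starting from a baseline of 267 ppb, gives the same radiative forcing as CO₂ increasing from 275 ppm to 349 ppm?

CO₂ forcing: 5.35 × ln(349/275) = 5.35 × 0.238301 = 1.27491 W/m².
Set 0.120(√M − √267) = 1.27491: √M = 1.27491/0.120 + √267 = 10.6243 + 16.3401 = 26.9644.
M = (26.9644)² = 727.08 ppb.

M ≈ 727 ppb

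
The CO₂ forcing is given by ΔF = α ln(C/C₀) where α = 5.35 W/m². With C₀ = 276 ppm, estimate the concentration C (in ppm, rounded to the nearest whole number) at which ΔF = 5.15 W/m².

C ≈ 723 ppm

Set 5.35 ln(C/276) = 5.15, so ln(C/276) = 5.15/5.35 = 0.96262.
Then C/276 = e^0.96262 = 2.61855, giving C = 276 × 2.61855 = 722.72 ppm.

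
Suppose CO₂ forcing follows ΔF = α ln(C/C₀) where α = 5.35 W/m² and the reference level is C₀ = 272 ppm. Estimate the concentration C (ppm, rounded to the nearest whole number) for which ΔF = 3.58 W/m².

Set 5.35 ln(C/272) = 3.58, so ln(C/272) = 3.58/5.35 = 0.66916.
Then C/272 = e^0.66916 = 1.95260, giving C = 272 × 1.95260 = 531.11 ppm.

C ≈ 531 ppm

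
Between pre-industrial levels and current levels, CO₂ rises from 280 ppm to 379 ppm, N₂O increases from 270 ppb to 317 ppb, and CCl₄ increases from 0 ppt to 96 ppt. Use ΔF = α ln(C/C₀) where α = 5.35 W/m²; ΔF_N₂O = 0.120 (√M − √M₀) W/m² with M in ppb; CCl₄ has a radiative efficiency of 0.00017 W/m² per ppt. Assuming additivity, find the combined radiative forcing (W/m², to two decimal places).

CO₂: 5.35 × ln(379/280) = 5.35 × ln(1.35357) = 5.35 × 0.30275 = 1.6197 W/m².
N₂O: 0.120 × (√317 − √270) = 0.120 × (17.8045 − 16.4317) = 0.120 × 1.3728 = 0.1647 W/m².
CCl₄: ΔF = 0.00017 × (96 − 0) = 0.00017 × 96 = 0.0163 W/m².
Total ΔF = 1.6197 + 0.1647 + 0.0163 = 1.8007 W/m².

ΔF = 1.80 W/m²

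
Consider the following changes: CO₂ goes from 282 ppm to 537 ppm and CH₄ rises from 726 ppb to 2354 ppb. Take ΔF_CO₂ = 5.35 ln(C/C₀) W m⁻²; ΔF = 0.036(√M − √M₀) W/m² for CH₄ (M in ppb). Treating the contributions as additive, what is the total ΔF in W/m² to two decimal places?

CO₂: 5.35 × ln(537/282) = 5.35 × ln(1.90426) = 5.35 × 0.64409 = 3.4459 W/m².
CH₄: 0.036 × (√2354 − √726) = 0.036 × (48.5180 − 26.9444) = 0.036 × 21.5736 = 0.7766 W/m².
Total ΔF = 3.4459 + 0.7766 = 4.2225 W/m².

ΔF = 4.22 W/m²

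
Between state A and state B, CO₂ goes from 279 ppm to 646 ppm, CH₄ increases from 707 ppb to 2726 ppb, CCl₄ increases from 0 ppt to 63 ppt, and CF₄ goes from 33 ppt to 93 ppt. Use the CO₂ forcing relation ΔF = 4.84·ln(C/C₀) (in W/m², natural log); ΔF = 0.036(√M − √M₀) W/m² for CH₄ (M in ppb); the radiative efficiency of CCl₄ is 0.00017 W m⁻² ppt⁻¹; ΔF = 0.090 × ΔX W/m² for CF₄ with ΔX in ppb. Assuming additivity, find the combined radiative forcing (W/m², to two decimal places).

CO₂: 4.84 × ln(646/279) = 4.84 × ln(2.31541) = 4.84 × 0.83959 = 4.0636 W/m².
CH₄: 0.036 × (√2726 − √707) = 0.036 × (52.2111 − 26.5895) = 0.036 × 25.6216 = 0.9224 W/m².
CCl₄: ΔF = 0.00017 × (63 − 0) = 0.00017 × 63 = 0.0107 W/m².
CF₄: Δ = 93 − 33 = 60 ppt = 0.060 ppb; ΔF = 0.090 × 0.060 = 0.0054 W/m².
Total ΔF = 4.0636 + 0.9224 + 0.0107 + 0.0054 = 5.0021 W/m².

ΔF = 5.00 W/m²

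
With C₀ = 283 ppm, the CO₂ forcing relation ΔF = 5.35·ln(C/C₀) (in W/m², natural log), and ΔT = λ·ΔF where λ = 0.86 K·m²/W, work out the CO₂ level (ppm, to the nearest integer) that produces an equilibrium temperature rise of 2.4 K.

C ≈ 477 ppm

Required forcing: ΔF = ΔT/λ = 2.4/0.86 = 2.7907 W/m².
Then ln(C/283) = ΔF/5.35 = 2.7907/5.35 = 0.52163.
So C = 283 × e^0.52163 = 283 × 1.68477 = 476.79 ppm.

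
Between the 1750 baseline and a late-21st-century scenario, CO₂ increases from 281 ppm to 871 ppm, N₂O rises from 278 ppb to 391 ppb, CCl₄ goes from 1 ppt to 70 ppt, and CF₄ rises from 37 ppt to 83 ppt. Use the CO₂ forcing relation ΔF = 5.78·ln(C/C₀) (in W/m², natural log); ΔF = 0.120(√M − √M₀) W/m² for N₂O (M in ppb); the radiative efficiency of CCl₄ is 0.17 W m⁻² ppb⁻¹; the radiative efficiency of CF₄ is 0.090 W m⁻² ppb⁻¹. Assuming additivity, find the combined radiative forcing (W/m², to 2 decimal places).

CO₂: 5.78 × ln(871/281) = 5.78 × ln(3.09964) = 5.78 × 1.13129 = 6.5389 W/m².
N₂O: 0.120 × (√391 − √278) = 0.120 × (19.7737 − 16.6733) = 0.120 × 3.1004 = 0.3720 W/m².
CCl₄: Δ = 70 − 1 = 69 ppt = 0.069 ppb; ΔF = 0.17 × 0.069 = 0.0117 W/m².
CF₄: Δ = 83 − 37 = 46 ppt = 0.046 ppb; ΔF = 0.090 × 0.046 = 0.0041 W/m².
Total ΔF = 6.5389 + 0.3720 + 0.0117 + 0.0041 = 6.9267 W/m².

ΔF = 6.93 W/m²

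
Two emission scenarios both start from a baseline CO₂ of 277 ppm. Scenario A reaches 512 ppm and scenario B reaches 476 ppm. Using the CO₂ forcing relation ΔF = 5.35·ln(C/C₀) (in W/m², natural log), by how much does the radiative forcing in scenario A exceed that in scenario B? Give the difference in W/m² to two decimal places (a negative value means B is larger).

ΔF_A − ΔF_B = 0.39 W/m²

ΔF_A = 5.35 ln(512/277) = 5.35 × 0.61431 = 3.2866 W/m².
ΔF_B = 5.35 ln(476/277) = 5.35 × 0.54140 = 2.8965 W/m².
Difference: 3.2866 − 2.8965 = 0.3901 W/m².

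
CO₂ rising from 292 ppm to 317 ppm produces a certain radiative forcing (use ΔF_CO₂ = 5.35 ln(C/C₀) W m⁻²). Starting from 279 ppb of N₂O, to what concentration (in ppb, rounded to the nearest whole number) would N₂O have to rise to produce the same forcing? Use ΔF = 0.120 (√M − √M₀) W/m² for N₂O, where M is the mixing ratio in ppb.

M ≈ 415 ppb

CO₂ forcing: 5.35 × ln(317/292) = 5.35 × 0.082148 = 0.43949 W/m².
Set 0.120(√M − √279) = 0.43949: √M = 0.43949/0.120 + √279 = 3.6624 + 16.7033 = 20.3657.
M = (20.3657)² = 414.76 ppb.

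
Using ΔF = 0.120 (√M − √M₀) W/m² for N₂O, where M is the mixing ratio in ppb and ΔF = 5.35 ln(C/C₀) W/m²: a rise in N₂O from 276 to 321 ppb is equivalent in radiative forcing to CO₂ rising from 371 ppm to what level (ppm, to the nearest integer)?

N₂O forcing: 0.120 × (√321 − √276) = 0.120 × (17.9165 − 16.6132) = 0.120 × 1.3033 = 0.15640 W/m².
Set 5.35 ln(C/371) = 0.15640: ln(C/371) = 0.15640/5.35 = 0.02923, so C = 371 × e^0.02923 = 371 × 1.02966 = 382.00 ppm.

C ≈ 382 ppm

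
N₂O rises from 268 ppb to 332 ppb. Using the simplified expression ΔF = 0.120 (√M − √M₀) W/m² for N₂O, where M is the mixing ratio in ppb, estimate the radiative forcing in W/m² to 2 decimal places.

N₂O: 0.120 × (√332 − √268) = 0.120 × (18.2209 − 16.3707) = 0.120 × 1.8502 = 0.2220 W/m².

ΔF = 0.22 W/m²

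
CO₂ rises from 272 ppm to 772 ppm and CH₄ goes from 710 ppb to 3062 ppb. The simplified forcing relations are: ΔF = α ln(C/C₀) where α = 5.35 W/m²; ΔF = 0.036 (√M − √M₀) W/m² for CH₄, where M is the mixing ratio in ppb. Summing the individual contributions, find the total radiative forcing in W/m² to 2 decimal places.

CO₂: 5.35 × ln(772/272) = 5.35 × ln(2.83824) = 5.35 × 1.04318 = 5.5810 W/m².
CH₄: 0.036 × (√3062 − √710) = 0.036 × (55.3353 − 26.6458) = 0.036 × 28.6895 = 1.0328 W/m².
Total ΔF = 5.5810 + 1.0328 = 6.6138 W/m².

ΔF = 6.61 W/m²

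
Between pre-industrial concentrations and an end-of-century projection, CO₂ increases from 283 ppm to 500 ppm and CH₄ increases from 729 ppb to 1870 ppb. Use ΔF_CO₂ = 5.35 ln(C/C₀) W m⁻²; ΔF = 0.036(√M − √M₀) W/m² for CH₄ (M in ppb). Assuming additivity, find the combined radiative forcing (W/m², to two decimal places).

ΔF = 3.63 W/m²

CO₂: 5.35 × ln(500/283) = 5.35 × ln(1.76678) = 5.35 × 0.56916 = 3.0450 W/m².
CH₄: 0.036 × (√1870 − √729) = 0.036 × (43.2435 − 27.0000) = 0.036 × 16.2435 = 0.5848 W/m².
Total ΔF = 3.0450 + 0.5848 = 3.6298 W/m².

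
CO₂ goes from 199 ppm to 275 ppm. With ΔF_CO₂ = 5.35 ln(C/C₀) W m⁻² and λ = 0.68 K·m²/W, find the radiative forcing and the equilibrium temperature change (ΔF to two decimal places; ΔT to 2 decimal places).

CO₂: 5.35 × ln(275/199) = 5.35 × ln(1.38191) = 5.35 × 0.32347 = 1.7306 W/m².
ΔT = λ ΔF = 0.68 × 1.73 = 1.1764 K.

ΔF = 1.73 W/m²; ΔT = 1.18 K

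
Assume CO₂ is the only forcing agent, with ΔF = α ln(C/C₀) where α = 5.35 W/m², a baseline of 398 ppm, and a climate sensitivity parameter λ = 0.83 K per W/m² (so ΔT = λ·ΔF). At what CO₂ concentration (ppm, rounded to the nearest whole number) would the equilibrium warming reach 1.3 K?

Required forcing: ΔF = ΔT/λ = 1.3/0.83 = 1.5663 W/m².
Then ln(C/398) = ΔF/5.35 = 1.5663/5.35 = 0.29277.
So C = 398 × e^0.29277 = 398 × 1.34013 = 533.37 ppm.

C ≈ 533 ppm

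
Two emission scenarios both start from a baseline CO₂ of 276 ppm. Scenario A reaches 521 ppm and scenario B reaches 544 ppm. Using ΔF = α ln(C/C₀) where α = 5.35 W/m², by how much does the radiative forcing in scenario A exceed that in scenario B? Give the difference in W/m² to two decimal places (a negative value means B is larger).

ΔF_A = 5.35 ln(521/276) = 5.35 × 0.63535 = 3.3991 W/m².
ΔF_B = 5.35 ln(544/276) = 5.35 × 0.67855 = 3.6302 W/m².
Difference: 3.3991 − 3.6302 = -0.2311 W/m².
(Equivalently, ΔF_A − ΔF_B = 5.35 ln(521/544) = 5.35 × -0.04320 = -0.2311 W/m².)

ΔF_A − ΔF_B = -0.23 W/m²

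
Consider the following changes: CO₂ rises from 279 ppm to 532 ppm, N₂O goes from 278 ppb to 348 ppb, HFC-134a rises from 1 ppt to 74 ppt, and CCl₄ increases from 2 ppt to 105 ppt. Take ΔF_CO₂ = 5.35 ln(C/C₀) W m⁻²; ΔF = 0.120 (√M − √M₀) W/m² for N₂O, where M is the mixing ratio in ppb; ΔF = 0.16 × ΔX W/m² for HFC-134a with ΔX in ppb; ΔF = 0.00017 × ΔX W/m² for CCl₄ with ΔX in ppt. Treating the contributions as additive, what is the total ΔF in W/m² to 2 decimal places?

ΔF = 3.72 W/m²

CO₂: 5.35 × ln(532/279) = 5.35 × ln(1.90681) = 5.35 × 0.64543 = 3.4531 W/m².
N₂O: 0.120 × (√348 − √278) = 0.120 × (18.6548 − 16.6733) = 0.120 × 1.9815 = 0.2378 W/m².
HFC-134a: Δ = 74 − 1 = 73 ppt = 0.073 ppb; ΔF = 0.16 × 0.073 = 0.0117 W/m².
CCl₄: ΔF = 0.00017 × (105 − 2) = 0.00017 × 103 = 0.0175 W/m².
Total ΔF = 3.4531 + 0.2378 + 0.0117 + 0.0175 = 3.7201 W/m².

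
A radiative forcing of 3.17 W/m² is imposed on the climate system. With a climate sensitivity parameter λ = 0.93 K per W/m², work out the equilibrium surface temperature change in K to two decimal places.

ΔT = λ ΔF = 0.93 × 3.17 = 2.9481 K.

ΔT = 2.95 K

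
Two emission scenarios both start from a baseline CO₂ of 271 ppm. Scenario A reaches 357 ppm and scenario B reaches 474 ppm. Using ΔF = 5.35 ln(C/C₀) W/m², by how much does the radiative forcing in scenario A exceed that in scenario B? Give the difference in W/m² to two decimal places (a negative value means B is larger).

ΔF_A − ΔF_B = -1.52 W/m²

ΔF_A = 5.35 ln(357/271) = 5.35 × 0.27562 = 1.4746 W/m².
ΔF_B = 5.35 ln(474/271) = 5.35 × 0.55909 = 2.9911 W/m².
Difference: 1.4746 − 2.9911 = -1.5165 W/m².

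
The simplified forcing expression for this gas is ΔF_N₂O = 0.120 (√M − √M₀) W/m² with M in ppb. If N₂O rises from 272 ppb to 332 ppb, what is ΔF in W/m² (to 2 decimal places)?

ΔF = 0.21 W/m²

N₂O: 0.120 × (√332 − √272) = 0.120 × (18.2209 − 16.4924) = 0.120 × 1.7285 = 0.2074 W/m².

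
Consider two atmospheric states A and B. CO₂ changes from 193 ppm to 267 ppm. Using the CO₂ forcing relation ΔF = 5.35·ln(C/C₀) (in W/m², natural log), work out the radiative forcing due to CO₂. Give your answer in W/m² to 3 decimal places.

ΔF = 1.736 W/m²

CO₂: 5.35 × ln(267/193) = 5.35 × ln(1.38342) = 5.35 × 0.32456 = 1.7364 W/m².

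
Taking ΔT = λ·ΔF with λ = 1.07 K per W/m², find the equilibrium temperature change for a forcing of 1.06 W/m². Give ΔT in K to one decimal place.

ΔT = 1.1 K

ΔT = λ ΔF = 1.07 × 1.06 = 1.1342 K.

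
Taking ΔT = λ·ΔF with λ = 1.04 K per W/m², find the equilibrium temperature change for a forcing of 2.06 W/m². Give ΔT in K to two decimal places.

ΔT = λ ΔF = 1.04 × 2.06 = 2.1424 K.

ΔT = 2.14 K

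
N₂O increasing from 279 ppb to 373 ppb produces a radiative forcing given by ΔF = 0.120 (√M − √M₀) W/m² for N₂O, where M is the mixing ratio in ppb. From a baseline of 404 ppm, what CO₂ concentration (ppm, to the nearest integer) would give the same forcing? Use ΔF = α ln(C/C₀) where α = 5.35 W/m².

N₂O forcing: 0.120 × (√373 − √279) = 0.120 × (19.3132 − 16.7033) = 0.120 × 2.6099 = 0.31319 W/m².
Set 5.35 ln(C/404) = 0.31319: ln(C/404) = 0.31319/5.35 = 0.05854, so C = 404 × e^0.05854 = 404 × 1.06029 = 428.36 ppm.

C ≈ 428 ppm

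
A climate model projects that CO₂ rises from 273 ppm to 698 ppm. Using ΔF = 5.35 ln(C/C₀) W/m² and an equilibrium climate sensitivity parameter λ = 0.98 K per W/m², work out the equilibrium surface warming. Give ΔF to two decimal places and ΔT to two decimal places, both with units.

ΔF = 5.02 W/m²; ΔT = 4.92 K

CO₂: 5.35 × ln(698/273) = 5.35 × ln(2.55678) = 5.35 × 0.93875 = 5.0223 W/m².
ΔT = λ ΔF = 0.98 × 5.02 = 4.9196 K.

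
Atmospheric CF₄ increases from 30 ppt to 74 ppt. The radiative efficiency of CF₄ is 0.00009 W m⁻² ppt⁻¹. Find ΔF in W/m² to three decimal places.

ΔF = 0.004 W/m²

CF₄: ΔF = 0.00009 × (74 − 30) = 0.00009 × 44 = 0.0040 W/m².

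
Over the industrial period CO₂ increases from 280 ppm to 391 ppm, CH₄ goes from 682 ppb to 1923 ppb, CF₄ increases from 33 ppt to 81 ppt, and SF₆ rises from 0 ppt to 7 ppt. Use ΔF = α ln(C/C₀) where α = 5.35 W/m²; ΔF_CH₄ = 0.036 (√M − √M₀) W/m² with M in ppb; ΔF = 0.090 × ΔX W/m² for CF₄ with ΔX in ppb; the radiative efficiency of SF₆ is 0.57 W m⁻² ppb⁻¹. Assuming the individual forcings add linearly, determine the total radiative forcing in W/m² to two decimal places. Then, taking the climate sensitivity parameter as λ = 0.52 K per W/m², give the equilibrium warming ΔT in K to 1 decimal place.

CO₂: 5.35 × ln(391/280) = 5.35 × ln(1.39643) = 5.35 × 0.33392 = 1.7865 W/m².
CH₄: 0.036 × (√1923 − √682) = 0.036 × (43.8520 − 26.1151) = 0.036 × 17.7369 = 0.6385 W/m².
CF₄: Δ = 81 − 33 = 48 ppt = 0.048 ppb; ΔF = 0.090 × 0.048 = 0.0043 W/m².
SF₆: Δ = 7 − 0 = 7 ppt = 0.007 ppb; ΔF = 0.57 × 0.007 = 0.0040 W/m².
Total ΔF = 1.7865 + 0.6385 + 0.0043 + 0.0040 = 2.4333 W/m².
ΔT = λ ΔF = 0.52 × 2.43 = 1.2636 K.

ΔF = 2.43 W/m²; ΔT = 1.3 K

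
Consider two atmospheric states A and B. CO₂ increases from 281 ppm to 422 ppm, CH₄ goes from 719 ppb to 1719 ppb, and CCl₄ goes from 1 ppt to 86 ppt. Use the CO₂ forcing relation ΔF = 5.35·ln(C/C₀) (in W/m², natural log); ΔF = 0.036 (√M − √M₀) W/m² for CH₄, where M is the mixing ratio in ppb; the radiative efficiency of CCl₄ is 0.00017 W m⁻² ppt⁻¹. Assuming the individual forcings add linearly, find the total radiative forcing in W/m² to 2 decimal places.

ΔF = 2.72 W/m²

CO₂: 5.35 × ln(422/281) = 5.35 × ln(1.50178) = 5.35 × 0.40665 = 2.1756 W/m².
CH₄: 0.036 × (√1719 − √719) = 0.036 × (41.4608 − 26.8142) = 0.036 × 14.6466 = 0.5273 W/m².
CCl₄: ΔF = 0.00017 × (86 − 1) = 0.00017 × 85 = 0.0145 W/m².
Total ΔF = 2.1756 + 0.5273 + 0.0145 = 2.7174 W/m².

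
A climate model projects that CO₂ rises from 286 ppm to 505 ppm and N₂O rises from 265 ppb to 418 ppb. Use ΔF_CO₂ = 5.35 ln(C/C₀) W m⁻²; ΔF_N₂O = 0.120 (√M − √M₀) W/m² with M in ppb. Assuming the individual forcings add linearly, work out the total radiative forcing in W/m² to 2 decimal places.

ΔF = 3.54 W/m²

CO₂: 5.35 × ln(505/286) = 5.35 × ln(1.76573) = 5.35 × 0.56856 = 3.0418 W/m².
N₂O: 0.120 × (√418 − √265) = 0.120 × (20.4450 − 16.2788) = 0.120 × 4.1662 = 0.4999 W/m².
Total ΔF = 3.0418 + 0.4999 = 3.5417 W/m².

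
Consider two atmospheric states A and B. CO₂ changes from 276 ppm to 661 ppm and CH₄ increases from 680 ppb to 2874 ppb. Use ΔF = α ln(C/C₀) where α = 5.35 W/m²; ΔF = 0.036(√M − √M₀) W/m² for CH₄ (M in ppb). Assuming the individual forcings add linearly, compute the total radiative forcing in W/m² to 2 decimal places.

CO₂: 5.35 × ln(661/276) = 5.35 × ln(2.39493) = 5.35 × 0.87335 = 4.6724 W/m².
CH₄: 0.036 × (√2874 − √680) = 0.036 × (53.6097 − 26.0768) = 0.036 × 27.5329 = 0.9912 W/m².
Total ΔF = 4.6724 + 0.9912 = 5.6636 W/m².

ΔF = 5.66 W/m²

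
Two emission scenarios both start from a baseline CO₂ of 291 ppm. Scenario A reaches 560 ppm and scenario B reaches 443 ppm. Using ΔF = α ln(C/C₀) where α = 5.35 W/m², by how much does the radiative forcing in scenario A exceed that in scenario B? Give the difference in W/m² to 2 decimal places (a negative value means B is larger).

ΔF_A − ΔF_B = 1.25 W/m²

ΔF_A = 5.35 ln(560/291) = 5.35 × 0.65461 = 3.5022 W/m².
ΔF_B = 5.35 ln(443/291) = 5.35 × 0.42025 = 2.2483 W/m².
Difference: 3.5022 − 2.2483 = 1.2539 W/m².
(Equivalently, ΔF_A − ΔF_B = 5.35 ln(560/443) = 5.35 × 0.23437 = 1.2539 W/m².)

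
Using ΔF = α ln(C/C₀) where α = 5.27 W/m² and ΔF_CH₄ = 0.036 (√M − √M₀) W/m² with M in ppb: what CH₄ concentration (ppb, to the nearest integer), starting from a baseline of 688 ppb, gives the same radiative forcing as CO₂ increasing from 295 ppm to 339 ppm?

CO₂ forcing: 5.27 × ln(339/295) = 5.27 × 0.139025 = 0.73266 W/m².
Set 0.036(√M − √688) = 0.73266: √M = 0.73266/0.036 + √688 = 20.3517 + 26.2298 = 46.5815.
M = (46.5815)² = 2169.84 ppb.

M ≈ 2170 ppb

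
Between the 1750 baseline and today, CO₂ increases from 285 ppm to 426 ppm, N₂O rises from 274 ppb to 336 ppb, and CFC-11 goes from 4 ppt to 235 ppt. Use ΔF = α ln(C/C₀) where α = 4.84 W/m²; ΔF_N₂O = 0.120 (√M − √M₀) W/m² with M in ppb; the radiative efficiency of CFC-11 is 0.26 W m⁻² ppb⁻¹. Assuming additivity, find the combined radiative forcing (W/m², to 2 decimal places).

CO₂: 4.84 × ln(426/285) = 4.84 × ln(1.49474) = 4.84 × 0.40195 = 1.9454 W/m².
N₂O: 0.120 × (√336 − √274) = 0.120 × (18.3303 − 16.5529) = 0.120 × 1.7774 = 0.2133 W/m².
CFC-11: Δ = 235 − 4 = 231 ppt = 0.231 ppb; ΔF = 0.26 × 0.231 = 0.0601 W/m².
Total ΔF = 1.9454 + 0.2133 + 0.0601 = 2.2188 W/m².

ΔF = 2.22 W/m²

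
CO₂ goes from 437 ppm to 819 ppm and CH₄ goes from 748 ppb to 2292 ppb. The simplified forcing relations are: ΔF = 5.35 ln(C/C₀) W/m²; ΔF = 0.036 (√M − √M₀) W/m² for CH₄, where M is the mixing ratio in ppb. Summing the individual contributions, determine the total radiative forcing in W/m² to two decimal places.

CO₂: 5.35 × ln(819/437) = 5.35 × ln(1.87414) = 5.35 × 0.62815 = 3.3606 W/m².
CH₄: 0.036 × (√2292 − √748) = 0.036 × (47.8748 − 27.3496) = 0.036 × 20.5252 = 0.7389 W/m².
Total ΔF = 3.3606 + 0.7389 = 4.0995 W/m².

ΔF = 4.10 W/m²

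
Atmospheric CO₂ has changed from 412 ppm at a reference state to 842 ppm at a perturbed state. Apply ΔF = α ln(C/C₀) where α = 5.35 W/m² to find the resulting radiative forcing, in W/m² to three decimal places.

CO₂: 5.35 × ln(842/412) = 5.35 × ln(2.04369) = 5.35 × 0.71476 = 3.8240 W/m².

ΔF = 3.824 W/m²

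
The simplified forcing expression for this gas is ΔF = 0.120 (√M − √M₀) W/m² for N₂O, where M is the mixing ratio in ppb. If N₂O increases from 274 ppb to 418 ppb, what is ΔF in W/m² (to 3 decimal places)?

N₂O: 0.120 × (√418 − √274) = 0.120 × (20.4450 − 16.5529) = 0.120 × 3.8921 = 0.4671 W/m².

ΔF = 0.467 W/m²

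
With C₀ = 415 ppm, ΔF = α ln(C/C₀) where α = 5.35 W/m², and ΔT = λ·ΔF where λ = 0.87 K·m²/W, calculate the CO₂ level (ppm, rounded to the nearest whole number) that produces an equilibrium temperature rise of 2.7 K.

Required forcing: ΔF = ΔT/λ = 2.7/0.87 = 3.1034 W/m².
Then ln(C/415) = ΔF/5.35 = 3.1034/5.35 = 0.58007.
So C = 415 × e^0.58007 = 415 × 1.78616 = 741.26 ppm.

C ≈ 741 ppm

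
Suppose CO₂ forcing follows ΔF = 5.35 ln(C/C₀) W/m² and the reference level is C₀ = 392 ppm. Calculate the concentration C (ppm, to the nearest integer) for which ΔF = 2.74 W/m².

C ≈ 654 ppm

Set 5.35 ln(C/392) = 2.74, so ln(C/392) = 2.74/5.35 = 0.51215.
Then C/392 = e^0.51215 = 1.66888, giving C = 392 × 1.66888 = 654.20 ppm.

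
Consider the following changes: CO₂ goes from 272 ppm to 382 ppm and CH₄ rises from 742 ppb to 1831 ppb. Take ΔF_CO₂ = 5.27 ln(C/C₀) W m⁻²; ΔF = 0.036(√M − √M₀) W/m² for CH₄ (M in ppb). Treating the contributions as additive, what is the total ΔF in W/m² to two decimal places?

ΔF = 2.35 W/m²

CO₂: 5.27 × ln(382/272) = 5.27 × ln(1.40441) = 5.27 × 0.33962 = 1.7898 W/m².
CH₄: 0.036 × (√1831 − √742) = 0.036 × (42.7902 − 27.2397) = 0.036 × 15.5505 = 0.5598 W/m².
Total ΔF = 1.7898 + 0.5598 = 2.3496 W/m².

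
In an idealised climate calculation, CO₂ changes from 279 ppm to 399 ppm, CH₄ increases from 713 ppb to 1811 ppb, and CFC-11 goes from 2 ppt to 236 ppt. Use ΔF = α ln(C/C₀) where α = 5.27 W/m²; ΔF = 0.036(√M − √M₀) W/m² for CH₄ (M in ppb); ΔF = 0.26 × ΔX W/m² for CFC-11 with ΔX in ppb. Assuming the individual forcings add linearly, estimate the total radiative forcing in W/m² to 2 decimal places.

ΔF = 2.52 W/m²

CO₂: 5.27 × ln(399/279) = 5.27 × ln(1.43011) = 5.27 × 0.35775 = 1.8853 W/m².
CH₄: 0.036 × (√1811 − √713) = 0.036 × (42.5558 − 26.7021) = 0.036 × 15.8537 = 0.5707 W/m².
CFC-11: Δ = 236 − 2 = 234 ppt = 0.234 ppb; ΔF = 0.26 × 0.234 = 0.0608 W/m².
Total ΔF = 1.8853 + 0.5707 + 0.0608 = 2.5168 W/m².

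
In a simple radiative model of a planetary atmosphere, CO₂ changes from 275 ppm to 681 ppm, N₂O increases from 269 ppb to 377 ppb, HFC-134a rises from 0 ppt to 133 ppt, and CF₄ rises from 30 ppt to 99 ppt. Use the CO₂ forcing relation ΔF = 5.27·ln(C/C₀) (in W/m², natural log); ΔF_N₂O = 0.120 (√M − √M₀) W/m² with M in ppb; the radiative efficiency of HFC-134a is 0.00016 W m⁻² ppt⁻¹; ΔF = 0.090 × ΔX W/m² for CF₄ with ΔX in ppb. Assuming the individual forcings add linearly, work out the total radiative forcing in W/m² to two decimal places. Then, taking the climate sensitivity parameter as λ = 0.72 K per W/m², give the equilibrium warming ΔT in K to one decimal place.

CO₂: 5.27 × ln(681/275) = 5.27 × ln(2.47636) = 5.27 × 0.90679 = 4.7788 W/m².
N₂O: 0.120 × (√377 − √269) = 0.120 × (19.4165 − 16.4012) = 0.120 × 3.0153 = 0.3618 W/m².
HFC-134a: ΔF = 0.00016 × (133 − 0) = 0.00016 × 133 = 0.0213 W/m².
CF₄: Δ = 99 − 30 = 69 ppt = 0.069 ppb; ΔF = 0.090 × 0.069 = 0.0062 W/m².
Total ΔF = 4.7788 + 0.3618 + 0.0213 + 0.0062 = 5.1681 W/m².
ΔT = λ ΔF = 0.72 × 5.17 = 3.7224 K.

ΔF = 5.17 W/m²; ΔT = 3.7 K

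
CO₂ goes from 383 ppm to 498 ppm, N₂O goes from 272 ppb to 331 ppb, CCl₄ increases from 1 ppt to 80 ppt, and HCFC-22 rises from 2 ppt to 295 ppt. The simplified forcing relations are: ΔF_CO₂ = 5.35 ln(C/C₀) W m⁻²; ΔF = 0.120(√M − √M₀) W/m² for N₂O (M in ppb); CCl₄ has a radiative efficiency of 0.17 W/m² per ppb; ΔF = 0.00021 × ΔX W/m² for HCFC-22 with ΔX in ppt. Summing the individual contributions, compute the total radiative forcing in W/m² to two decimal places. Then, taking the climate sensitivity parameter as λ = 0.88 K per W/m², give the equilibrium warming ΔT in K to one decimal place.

ΔF = 1.68 W/m²; ΔT = 1.5 K

CO₂: 5.35 × ln(498/383) = 5.35 × ln(1.30026) = 5.35 × 0.26256 = 1.4047 W/m².
N₂O: 0.120 × (√331 − √272) = 0.120 × (18.1934 − 16.4924) = 0.120 × 1.7010 = 0.2041 W/m².
CCl₄: Δ = 80 − 1 = 79 ppt = 0.079 ppb; ΔF = 0.17 × 0.079 = 0.0134 W/m².
HCFC-22: ΔF = 0.00021 × (295 − 2) = 0.00021 × 293 = 0.0615 W/m².
Total ΔF = 1.4047 + 0.2041 + 0.0134 + 0.0615 = 1.6837 W/m².
ΔT = λ ΔF = 0.88 × 1.68 = 1.4784 K.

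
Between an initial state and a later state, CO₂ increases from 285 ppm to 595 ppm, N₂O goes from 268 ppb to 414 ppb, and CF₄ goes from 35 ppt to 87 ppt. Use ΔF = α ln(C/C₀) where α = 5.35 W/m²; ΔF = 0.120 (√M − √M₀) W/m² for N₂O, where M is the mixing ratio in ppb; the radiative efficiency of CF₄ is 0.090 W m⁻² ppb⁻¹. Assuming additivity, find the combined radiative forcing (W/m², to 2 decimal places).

ΔF = 4.42 W/m²

CO₂: 5.35 × ln(595/285) = 5.35 × ln(2.08772) = 5.35 × 0.73607 = 3.9380 W/m².
N₂O: 0.120 × (√414 − √268) = 0.120 × (20.3470 − 16.3707) = 0.120 × 3.9763 = 0.4772 W/m².
CF₄: Δ = 87 − 35 = 52 ppt = 0.052 ppb; ΔF = 0.090 × 0.052 = 0.0047 W/m².
Total ΔF = 3.9380 + 0.4772 + 0.0047 = 4.4199 W/m².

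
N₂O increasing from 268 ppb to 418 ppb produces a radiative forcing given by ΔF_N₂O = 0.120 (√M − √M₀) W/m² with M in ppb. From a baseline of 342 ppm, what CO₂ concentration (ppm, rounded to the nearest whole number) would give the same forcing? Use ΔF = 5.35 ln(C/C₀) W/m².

N₂O forcing: 0.120 × (√418 − √268) = 0.120 × (20.4450 − 16.3707) = 0.120 × 4.0743 = 0.48892 W/m².
Set 5.35 ln(C/342) = 0.48892: ln(C/342) = 0.48892/5.35 = 0.09139, so C = 342 × e^0.09139 = 342 × 1.09570 = 374.73 ppm.

C ≈ 375 ppm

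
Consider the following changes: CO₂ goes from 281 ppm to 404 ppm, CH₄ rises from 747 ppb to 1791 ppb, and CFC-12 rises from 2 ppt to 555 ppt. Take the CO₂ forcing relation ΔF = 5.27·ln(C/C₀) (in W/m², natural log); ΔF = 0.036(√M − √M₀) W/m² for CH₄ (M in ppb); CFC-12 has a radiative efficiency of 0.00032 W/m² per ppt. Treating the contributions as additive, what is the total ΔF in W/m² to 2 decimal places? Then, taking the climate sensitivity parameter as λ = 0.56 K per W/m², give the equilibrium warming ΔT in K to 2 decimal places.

ΔF = 2.63 W/m²; ΔT = 1.47 K

CO₂: 5.27 × ln(404/281) = 5.27 × ln(1.43772) = 5.27 × 0.36306 = 1.9133 W/m².
CH₄: 0.036 × (√1791 − √747) = 0.036 × (42.3202 − 27.3313) = 0.036 × 14.9889 = 0.5396 W/m².
CFC-12: ΔF = 0.00032 × (555 − 2) = 0.00032 × 553 = 0.1770 W/m².
Total ΔF = 1.9133 + 0.5396 + 0.1770 = 2.6299 W/m².
ΔT = λ ΔF = 0.56 × 2.63 = 1.4728 K.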